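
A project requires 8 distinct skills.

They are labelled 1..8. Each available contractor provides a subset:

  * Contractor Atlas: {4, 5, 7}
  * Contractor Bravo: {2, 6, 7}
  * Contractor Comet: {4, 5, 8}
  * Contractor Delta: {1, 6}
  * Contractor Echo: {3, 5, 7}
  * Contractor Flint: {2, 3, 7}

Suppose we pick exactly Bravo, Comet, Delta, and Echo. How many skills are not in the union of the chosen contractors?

Union of Bravo, Comet, Delta, Echo = {1, 2, 3, 4, 5, 6, 7, 8} — that's every skill, so 0 are uncovered.

0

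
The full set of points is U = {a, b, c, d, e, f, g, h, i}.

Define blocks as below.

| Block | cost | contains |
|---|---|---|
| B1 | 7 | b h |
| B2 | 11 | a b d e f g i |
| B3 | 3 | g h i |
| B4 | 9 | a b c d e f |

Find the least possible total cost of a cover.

12

B3, B4 together cover every point (B3 ∪ B4 = {a, b, c, d, e, f, g, h, i}); total cost 3 + 9 = 12.
No covering selection has total cost below 12.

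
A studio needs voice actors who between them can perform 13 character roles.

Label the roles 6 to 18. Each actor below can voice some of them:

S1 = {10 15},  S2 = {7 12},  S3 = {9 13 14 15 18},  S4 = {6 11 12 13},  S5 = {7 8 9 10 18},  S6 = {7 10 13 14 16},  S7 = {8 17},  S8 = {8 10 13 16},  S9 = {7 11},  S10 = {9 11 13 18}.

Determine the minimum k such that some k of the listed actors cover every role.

4

Take {S3, S4, S6, S7}. Their union is {6, 7, 8, 9, 10, 11, 12, 13, 14, 15, 16, 17, 18}, which is all 13 roles.
Only S7 contains 17, so S7 is forced; the remaining 11 roles need at least 3 more actors (each remaining actor adds at most 5) — so at least 4 actors are needed, and 4 is optimal.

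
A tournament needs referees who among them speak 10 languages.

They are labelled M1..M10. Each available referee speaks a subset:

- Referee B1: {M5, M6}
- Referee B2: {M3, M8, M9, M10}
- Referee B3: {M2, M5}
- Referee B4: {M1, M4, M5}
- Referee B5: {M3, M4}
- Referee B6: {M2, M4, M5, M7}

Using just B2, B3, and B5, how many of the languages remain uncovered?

Union of B2, B3, B5 = {M2, M3, M4, M5, M8, M9, M10}.
Not covered: M1, M6, M7 — 3 languages.

3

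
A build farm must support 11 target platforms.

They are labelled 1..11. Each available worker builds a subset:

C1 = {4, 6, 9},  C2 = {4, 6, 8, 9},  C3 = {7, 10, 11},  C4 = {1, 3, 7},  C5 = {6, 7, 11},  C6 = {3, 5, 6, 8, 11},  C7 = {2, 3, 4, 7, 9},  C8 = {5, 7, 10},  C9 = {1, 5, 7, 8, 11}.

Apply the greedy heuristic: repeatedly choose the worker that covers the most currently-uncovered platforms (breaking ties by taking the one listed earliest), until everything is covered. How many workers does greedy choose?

4

Greedy: pick C6 (covers 5 new) → pick C7 (covers 4 new) → pick C3 (covers 1 new) → pick C4 (covers 1 new). Total picks: 4.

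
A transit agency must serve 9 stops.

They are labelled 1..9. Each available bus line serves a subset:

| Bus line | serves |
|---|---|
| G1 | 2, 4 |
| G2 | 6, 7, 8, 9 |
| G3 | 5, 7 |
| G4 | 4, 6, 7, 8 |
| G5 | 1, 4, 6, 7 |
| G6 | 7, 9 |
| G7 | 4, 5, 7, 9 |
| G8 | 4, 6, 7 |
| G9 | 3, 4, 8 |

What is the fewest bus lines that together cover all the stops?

4

G1 and G5 and G7 and G9 together: G1 ∪ G5 ∪ G7 ∪ G9 = {1, 2, 3, 4, 5, 6, 7, 8, 9} — every stop is covered.
Only G5 contains 1, so G5 is forced; the remaining 5 stops need at least 3 more bus lines (each remaining bus line adds at most 2) — so at least 4 bus lines are needed, and 4 is optimal.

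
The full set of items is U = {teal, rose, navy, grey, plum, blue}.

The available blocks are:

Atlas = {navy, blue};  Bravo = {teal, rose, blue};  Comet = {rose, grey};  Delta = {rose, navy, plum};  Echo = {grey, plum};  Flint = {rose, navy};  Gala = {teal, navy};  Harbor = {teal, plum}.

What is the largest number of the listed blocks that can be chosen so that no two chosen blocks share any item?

Atlas, Comet, Harbor are pairwise disjoint (Atlas={navy,blue}; Comet={rose,grey}; Harbor={teal,plum}).
Every remaining block overlaps one of these, and no 4 of the listed blocks are pairwise disjoint, so 3 is the maximum.

3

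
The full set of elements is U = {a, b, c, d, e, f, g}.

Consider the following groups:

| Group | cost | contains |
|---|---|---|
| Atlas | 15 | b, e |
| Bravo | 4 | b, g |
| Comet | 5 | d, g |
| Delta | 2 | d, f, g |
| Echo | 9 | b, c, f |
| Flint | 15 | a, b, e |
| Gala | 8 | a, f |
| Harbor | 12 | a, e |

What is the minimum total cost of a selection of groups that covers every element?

23

Delta, Echo, Harbor together cover every element (Delta ∪ Echo ∪ Harbor = {a, b, c, d, e, f, g}); total cost 2 + 9 + 12 = 23.
The greedy pick Delta, Bravo, Harbor, Echo costs 27; no covering selection beats 23.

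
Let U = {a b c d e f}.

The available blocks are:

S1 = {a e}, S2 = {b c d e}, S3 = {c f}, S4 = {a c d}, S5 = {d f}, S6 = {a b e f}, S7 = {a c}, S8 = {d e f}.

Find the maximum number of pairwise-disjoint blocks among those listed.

S1, S5 are pairwise disjoint (S1={a,e}; S5={d,f}).
Every remaining block overlaps one of these, and no 3 of the listed blocks are pairwise disjoint, so 2 is the maximum.

2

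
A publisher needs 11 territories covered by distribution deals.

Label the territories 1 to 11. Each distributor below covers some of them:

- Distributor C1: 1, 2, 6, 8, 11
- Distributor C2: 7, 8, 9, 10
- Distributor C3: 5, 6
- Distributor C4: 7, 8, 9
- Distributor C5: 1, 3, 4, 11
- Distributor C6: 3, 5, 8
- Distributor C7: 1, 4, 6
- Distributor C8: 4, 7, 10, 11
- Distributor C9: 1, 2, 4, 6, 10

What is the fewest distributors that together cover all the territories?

C4 and C6 and C8 and C9 together: C4 ∪ C6 ∪ C8 ∪ C9 = {1, 2, 3, 4, 5, 6, 7, 8, 9, 10, 11} — every territory is covered.
No 3 of the 9 distributors cover everything (all 84 combinations miss at least one territory), so 4 is optimal.

4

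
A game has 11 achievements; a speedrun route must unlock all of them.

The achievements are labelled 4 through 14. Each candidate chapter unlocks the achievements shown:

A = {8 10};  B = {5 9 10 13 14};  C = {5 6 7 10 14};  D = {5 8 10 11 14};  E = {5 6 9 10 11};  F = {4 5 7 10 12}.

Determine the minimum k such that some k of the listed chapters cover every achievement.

4

Take {A, B, E, F}. Their union is {4, 5, 6, 7, 8, 9, 10, 11, 12, 13, 14}, which is all 11 achievements.
No 3 of the 6 chapters cover everything (all 20 combinations miss at least one achievement), so 4 is optimal.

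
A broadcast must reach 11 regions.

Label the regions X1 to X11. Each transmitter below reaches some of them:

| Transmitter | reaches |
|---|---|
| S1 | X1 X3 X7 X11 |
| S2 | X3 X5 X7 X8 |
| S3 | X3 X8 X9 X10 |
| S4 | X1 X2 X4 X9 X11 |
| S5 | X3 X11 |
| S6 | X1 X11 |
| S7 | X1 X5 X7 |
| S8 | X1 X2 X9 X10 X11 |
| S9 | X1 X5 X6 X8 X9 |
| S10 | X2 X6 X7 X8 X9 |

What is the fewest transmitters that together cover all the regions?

4

S3 and S4 and S7 and S9 together: S3 ∪ S4 ∪ S7 ∪ S9 = {X1, X2, X3, X4, X5, X6, X7, X8, X9, X10, X11} — every region is covered.
No 3 of the 10 transmitters cover everything (all 120 combinations miss at least one region), so 4 is optimal.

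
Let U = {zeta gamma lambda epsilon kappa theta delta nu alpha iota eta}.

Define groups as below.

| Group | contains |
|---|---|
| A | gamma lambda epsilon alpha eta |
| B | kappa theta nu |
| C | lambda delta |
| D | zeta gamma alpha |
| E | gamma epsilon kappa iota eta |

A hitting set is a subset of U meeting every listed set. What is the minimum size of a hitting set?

3

H = {gamma, theta, delta} meets every group (each contains at least one member of H), and |H| = 3.
The groups B, C, D are pairwise disjoint, so any hitting set needs a separate item for each — at least 3. Hence 3 is optimal.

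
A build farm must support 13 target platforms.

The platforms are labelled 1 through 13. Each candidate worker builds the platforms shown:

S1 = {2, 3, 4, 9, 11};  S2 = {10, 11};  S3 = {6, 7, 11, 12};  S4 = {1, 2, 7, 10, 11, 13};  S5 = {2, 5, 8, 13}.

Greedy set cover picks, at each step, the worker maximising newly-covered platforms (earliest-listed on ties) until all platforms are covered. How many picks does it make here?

4

Greedy: pick S4 (covers 6 new) → pick S1 (covers 3 new) → pick S3 (covers 2 new) → pick S5 (covers 2 new). Total picks: 4.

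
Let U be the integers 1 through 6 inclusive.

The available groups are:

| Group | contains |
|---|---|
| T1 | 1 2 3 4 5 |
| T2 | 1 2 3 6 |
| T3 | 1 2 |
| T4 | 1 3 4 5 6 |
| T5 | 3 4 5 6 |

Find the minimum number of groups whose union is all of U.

2

Take {T2, T5}. Their union is {1, 2, 3, 4, 5, 6}, which is all 6 items.
No single group has all 6 items (the largest, T1, has 5), so 2 is optimal.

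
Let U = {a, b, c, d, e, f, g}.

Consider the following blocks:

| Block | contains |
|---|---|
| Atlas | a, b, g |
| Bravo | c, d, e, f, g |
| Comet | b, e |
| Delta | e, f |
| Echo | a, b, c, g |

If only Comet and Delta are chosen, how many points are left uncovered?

4

Union of Comet, Delta = {b, e, f}.
Not covered: a, c, d, g — 4 points.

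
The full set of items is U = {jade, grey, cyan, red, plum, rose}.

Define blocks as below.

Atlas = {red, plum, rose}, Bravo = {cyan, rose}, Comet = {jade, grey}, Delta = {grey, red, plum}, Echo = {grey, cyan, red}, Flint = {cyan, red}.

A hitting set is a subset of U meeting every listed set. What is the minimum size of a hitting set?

3

H = {grey, cyan, plum} meets every block (each contains at least one member of H), and |H| = 3.
No choice of 2 items meets every block, so 3 is the minimum.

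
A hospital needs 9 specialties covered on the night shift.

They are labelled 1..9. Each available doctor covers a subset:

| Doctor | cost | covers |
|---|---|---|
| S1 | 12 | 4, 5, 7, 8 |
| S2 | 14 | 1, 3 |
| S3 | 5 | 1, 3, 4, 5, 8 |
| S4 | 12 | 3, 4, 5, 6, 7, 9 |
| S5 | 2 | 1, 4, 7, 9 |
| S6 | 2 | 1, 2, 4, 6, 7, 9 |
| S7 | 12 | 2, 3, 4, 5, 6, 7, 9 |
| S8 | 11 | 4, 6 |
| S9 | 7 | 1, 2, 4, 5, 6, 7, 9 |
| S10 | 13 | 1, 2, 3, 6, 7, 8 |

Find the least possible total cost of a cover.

7

S3, S6 together cover every specialty (S3 ∪ S6 = {1, 2, 3, 4, 5, 6, 7, 8, 9}); total cost 5 + 2 = 7.
No covering selection has total cost below 7.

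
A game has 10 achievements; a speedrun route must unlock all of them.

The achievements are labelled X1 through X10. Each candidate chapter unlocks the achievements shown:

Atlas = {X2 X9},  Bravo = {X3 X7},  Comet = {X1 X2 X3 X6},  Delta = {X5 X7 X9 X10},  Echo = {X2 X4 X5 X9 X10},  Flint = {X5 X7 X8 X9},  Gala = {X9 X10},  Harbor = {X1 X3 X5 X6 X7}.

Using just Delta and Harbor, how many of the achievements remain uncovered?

Union of Delta, Harbor = {X1, X3, X5, X6, X7, X9, X10}.
Not covered: X2, X4, X8 — 3 achievements.

3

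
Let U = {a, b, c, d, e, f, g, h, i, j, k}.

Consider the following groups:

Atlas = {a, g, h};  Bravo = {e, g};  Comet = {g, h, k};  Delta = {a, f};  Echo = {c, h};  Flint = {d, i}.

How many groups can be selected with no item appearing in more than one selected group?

Bravo, Delta, Echo, Flint are pairwise disjoint (Bravo={e,g}; Delta={a,f}; Echo={c,h}; Flint={d,i}).
Every remaining group overlaps one of these, and no 5 of the listed groups are pairwise disjoint, so 4 is the maximum.

4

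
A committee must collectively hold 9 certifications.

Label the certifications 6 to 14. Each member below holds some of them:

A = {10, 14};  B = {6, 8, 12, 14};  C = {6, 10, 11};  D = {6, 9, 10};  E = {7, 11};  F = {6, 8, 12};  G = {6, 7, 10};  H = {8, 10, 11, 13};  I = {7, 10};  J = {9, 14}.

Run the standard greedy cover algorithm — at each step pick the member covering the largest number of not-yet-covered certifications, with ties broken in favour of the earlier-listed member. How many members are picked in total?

Greedy: pick B (covers 4 new) → pick H (covers 3 new) → pick D (covers 1 new) → pick E (covers 1 new). Total picks: 4.

4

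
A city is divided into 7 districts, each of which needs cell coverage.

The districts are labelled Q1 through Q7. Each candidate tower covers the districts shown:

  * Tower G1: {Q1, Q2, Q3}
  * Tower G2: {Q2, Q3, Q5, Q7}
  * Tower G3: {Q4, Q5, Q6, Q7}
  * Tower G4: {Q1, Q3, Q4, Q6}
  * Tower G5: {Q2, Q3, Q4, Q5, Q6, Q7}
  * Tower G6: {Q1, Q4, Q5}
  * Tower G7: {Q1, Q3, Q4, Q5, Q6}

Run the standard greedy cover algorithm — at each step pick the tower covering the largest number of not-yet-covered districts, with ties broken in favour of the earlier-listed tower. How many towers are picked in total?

Greedy: pick G5 (covers 6 new) → pick G1 (covers 1 new). Total picks: 2.

2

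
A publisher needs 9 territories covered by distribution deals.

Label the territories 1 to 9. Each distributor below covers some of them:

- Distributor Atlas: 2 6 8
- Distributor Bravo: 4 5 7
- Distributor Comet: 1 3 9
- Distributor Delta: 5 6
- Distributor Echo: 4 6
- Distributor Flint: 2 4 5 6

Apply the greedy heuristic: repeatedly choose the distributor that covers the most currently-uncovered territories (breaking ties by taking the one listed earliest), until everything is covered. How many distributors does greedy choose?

4

Greedy: pick Flint (covers 4 new) → pick Comet (covers 3 new) → pick Atlas (covers 1 new) → pick Bravo (covers 1 new). Total picks: 4.
(The true minimum cover uses only 3 distributors, so greedy is not optimal here.)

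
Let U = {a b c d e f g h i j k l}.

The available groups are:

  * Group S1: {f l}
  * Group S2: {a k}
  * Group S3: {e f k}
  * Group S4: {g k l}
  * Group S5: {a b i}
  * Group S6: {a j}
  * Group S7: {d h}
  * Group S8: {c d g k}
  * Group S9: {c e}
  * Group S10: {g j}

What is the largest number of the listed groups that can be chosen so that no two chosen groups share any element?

5

S1, S5, S7, S9, S10 are pairwise disjoint (S1={f,l}; S5={a,b,i}; S7={d,h}; S9={c,e}; S10={g,j}).
Every remaining group overlaps one of these, and no 6 of the listed groups are pairwise disjoint, so 5 is the maximum.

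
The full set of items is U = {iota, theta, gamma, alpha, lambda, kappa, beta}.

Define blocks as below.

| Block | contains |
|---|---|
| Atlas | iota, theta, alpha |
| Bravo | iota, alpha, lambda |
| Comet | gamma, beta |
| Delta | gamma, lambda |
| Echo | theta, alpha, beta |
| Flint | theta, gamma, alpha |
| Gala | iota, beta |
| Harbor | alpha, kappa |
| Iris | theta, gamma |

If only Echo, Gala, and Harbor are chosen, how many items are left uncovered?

Union of Echo, Gala, Harbor = {iota, theta, alpha, kappa, beta}.
Not covered: gamma, lambda — 2 items.

2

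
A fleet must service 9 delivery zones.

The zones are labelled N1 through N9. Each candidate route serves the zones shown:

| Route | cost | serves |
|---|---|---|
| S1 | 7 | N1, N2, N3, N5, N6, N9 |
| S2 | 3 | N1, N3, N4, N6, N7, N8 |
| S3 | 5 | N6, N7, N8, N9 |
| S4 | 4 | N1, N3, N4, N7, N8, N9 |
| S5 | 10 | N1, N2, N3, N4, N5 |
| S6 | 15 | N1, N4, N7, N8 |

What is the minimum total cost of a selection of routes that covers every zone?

S1, S2 together cover every zone (S1 ∪ S2 = {N1, N2, N3, N4, N5, N6, N7, N8, N9}); total cost 7 + 3 = 10.
No covering selection has total cost below 10.

10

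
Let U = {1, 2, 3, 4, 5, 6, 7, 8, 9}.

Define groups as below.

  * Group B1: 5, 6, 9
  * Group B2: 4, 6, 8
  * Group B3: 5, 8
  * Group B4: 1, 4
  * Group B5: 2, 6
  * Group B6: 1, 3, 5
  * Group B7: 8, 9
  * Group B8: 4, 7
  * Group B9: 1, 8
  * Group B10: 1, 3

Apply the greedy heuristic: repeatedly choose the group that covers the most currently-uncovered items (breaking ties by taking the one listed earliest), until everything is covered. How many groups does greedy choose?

Greedy: pick B1 (covers 3 new) → pick B2 (covers 2 new) → pick B6 (covers 2 new) → pick B5 (covers 1 new) → pick B8 (covers 1 new). Total picks: 5.
(The true minimum cover uses only 4 groups, so greedy is not optimal here.)

5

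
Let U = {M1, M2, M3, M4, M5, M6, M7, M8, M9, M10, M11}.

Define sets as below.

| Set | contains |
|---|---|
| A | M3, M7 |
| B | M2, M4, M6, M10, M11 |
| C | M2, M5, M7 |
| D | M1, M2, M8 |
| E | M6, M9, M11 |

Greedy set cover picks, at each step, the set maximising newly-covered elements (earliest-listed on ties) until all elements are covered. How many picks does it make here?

Greedy: pick B (covers 5 new) → pick A (covers 2 new) → pick D (covers 2 new) → pick C (covers 1 new) → pick E (covers 1 new). Total picks: 5.

5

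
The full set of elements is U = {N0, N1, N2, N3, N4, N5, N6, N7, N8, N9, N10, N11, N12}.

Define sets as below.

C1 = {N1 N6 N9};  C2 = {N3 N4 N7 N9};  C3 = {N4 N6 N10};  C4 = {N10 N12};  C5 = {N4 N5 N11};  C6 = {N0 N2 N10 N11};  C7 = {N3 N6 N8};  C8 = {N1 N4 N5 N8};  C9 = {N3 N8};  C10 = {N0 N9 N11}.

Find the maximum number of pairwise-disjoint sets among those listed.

4

C1, C4, C5, C9 are pairwise disjoint (C1={N1,N6,N9}; C4={N10,N12}; C5={N4,N5,N11}; C9={N3,N8}).
Every remaining set overlaps one of these, and no 5 of the listed sets are pairwise disjoint, so 4 is the maximum.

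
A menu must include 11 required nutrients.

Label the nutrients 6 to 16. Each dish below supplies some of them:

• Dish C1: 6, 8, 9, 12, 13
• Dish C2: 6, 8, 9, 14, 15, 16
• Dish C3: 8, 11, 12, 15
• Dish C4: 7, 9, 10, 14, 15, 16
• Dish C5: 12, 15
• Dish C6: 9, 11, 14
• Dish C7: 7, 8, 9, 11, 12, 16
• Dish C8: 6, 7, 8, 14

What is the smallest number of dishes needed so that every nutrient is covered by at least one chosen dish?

C1 and C4 and C7 together: C1 ∪ C4 ∪ C7 = {6, 7, 8, 9, 10, 11, 12, 13, 14, 15, 16} — every nutrient is covered.
Only C4 contains 10, so C4 is forced; the remaining 5 nutrients need at least 2 more dishes (each remaining dish adds at most 4) — so at least 3 dishes are needed, and 3 is optimal.

3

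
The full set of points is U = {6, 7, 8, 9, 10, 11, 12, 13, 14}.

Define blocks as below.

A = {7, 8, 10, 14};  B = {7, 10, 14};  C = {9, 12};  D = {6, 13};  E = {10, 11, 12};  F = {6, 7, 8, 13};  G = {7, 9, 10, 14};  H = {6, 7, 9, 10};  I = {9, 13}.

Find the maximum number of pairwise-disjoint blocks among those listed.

A, C, D are pairwise disjoint (A={7,8,10,14}; C={9,12}; D={6,13}).
Every remaining block overlaps one of these, and no 4 of the listed blocks are pairwise disjoint, so 3 is the maximum.

3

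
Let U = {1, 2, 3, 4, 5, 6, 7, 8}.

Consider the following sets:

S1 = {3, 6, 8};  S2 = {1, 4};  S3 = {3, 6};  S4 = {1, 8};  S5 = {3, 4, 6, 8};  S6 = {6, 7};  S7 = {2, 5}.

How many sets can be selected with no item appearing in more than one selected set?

S1, S2, S7 are pairwise disjoint (S1={3,6,8}; S2={1,4}; S7={2,5}).
Every remaining set overlaps one of these, and no 4 of the listed sets are pairwise disjoint, so 3 is the maximum.

3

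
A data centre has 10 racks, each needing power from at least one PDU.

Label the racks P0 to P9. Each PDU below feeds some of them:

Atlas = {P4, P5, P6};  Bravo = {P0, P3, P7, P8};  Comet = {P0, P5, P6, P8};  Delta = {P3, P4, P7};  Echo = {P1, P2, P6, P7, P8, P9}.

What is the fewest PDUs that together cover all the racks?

Take {Atlas, Bravo, Echo}. Their union is {P0, P1, P2, P3, P4, P5, P6, P7, P8, P9}, which is all 10 racks.
Only Echo contains P1, so Echo is forced; the remaining 4 racks need at least 2 more PDUs (each remaining PDU adds at most 2) — so at least 3 PDUs are needed, and 3 is optimal.

3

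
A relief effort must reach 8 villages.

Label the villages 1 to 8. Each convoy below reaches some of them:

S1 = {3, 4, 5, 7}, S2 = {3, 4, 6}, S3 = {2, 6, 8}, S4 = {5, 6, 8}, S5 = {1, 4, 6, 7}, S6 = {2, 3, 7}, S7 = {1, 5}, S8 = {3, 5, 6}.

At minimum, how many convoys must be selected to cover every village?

3

S1 and S3 and S7 together: S1 ∪ S3 ∪ S7 = {1, 2, 3, 4, 5, 6, 7, 8} — every village is covered.
No 2 of the 8 convoys cover everything (all 28 combinations miss at least one village), so 3 is optimal.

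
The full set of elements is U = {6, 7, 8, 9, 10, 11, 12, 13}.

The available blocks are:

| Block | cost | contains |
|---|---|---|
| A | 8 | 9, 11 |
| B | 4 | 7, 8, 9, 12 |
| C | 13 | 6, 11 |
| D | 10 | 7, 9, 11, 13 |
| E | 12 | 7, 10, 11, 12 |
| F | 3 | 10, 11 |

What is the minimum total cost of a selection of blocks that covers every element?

30

B, C, D, F together cover every element (B ∪ C ∪ D ∪ F = {6, 7, 8, 9, 10, 11, 12, 13}); total cost 4 + 13 + 10 + 3 = 30.
No covering selection has total cost below 30.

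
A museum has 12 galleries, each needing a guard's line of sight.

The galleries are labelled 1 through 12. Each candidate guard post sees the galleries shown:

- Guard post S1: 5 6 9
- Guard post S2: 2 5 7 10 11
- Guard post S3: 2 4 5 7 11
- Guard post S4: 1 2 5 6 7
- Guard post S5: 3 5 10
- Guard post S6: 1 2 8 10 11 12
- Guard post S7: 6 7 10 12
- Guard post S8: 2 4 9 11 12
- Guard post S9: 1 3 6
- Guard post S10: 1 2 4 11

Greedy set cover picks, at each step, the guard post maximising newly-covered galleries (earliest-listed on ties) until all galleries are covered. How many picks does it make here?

4

Greedy: pick S6 (covers 6 new) → pick S1 (covers 3 new) → pick S3 (covers 2 new) → pick S5 (covers 1 new). Total picks: 4.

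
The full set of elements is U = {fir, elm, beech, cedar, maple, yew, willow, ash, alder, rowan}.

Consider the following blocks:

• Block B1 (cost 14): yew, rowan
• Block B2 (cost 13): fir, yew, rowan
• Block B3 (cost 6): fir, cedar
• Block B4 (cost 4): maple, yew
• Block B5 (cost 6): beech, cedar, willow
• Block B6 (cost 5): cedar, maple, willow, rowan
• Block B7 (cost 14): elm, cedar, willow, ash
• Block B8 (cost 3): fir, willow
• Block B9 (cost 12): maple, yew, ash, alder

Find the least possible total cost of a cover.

40

B5, B6, B7, B8, B9 together cover every element (B5 ∪ B6 ∪ B7 ∪ B8 ∪ B9 = {fir, elm, beech, cedar, maple, yew, willow, ash, alder, rowan}); total cost 6 + 5 + 14 + 3 + 12 = 40.
The greedy pick B6, B8, B4, B5, B9, B7 costs 44; no covering selection beats 40.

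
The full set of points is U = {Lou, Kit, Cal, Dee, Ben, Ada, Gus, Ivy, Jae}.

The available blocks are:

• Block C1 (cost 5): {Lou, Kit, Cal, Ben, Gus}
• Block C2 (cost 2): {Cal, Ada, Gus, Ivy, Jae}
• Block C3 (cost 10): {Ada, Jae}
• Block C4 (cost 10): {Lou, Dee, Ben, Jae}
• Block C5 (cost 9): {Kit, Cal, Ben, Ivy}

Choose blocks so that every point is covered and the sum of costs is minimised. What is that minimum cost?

17

C1, C2, C4 together cover every point (C1 ∪ C2 ∪ C4 = {Lou, Kit, Cal, Dee, Ben, Ada, Gus, Ivy, Jae}); total cost 5 + 2 + 10 = 17.
No covering selection has total cost below 17.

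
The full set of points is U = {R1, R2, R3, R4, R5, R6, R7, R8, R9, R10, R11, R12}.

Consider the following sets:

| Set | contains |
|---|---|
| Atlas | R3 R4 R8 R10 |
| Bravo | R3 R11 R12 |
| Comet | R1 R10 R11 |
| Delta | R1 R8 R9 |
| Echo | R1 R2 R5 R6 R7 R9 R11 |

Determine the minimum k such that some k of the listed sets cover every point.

Take {Atlas, Bravo, Echo}. Their union is {R1, R2, R3, R4, R5, R6, R7, R8, R9, R10, R11, R12}, which is all 12 points.
Only Echo contains R2, so Echo is forced; the remaining 5 points need at least 2 more sets (each remaining set adds at most 4) — so at least 3 sets are needed, and 3 is optimal.

3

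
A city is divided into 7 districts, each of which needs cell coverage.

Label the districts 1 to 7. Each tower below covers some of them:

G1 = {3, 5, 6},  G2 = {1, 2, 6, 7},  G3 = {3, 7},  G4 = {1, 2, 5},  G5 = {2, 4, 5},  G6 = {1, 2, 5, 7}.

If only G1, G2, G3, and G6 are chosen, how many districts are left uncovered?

Union of G1, G2, G3, G6 = {1, 2, 3, 5, 6, 7}.
Not covered: 4 — 1 district.

1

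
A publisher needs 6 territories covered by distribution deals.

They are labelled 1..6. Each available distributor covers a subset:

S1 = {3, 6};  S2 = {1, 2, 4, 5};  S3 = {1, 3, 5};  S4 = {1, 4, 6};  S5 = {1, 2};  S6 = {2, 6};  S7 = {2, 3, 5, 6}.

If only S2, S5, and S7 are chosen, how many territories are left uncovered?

Union of S2, S5, S7 = {1, 2, 3, 4, 5, 6} — that's every territory, so 0 are uncovered.

0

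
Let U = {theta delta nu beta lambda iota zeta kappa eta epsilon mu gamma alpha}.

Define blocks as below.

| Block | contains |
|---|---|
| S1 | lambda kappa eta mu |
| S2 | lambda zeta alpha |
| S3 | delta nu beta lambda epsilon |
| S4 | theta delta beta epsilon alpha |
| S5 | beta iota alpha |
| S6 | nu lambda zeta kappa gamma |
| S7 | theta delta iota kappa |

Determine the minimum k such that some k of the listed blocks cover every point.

Take {S1, S4, S6, S7}. Their union is {theta, delta, nu, beta, lambda, iota, zeta, kappa, eta, epsilon, mu, gamma, alpha}, which is all 13 points.
No 3 of the 7 blocks cover everything (all 35 combinations miss at least one point), so 4 is optimal.

4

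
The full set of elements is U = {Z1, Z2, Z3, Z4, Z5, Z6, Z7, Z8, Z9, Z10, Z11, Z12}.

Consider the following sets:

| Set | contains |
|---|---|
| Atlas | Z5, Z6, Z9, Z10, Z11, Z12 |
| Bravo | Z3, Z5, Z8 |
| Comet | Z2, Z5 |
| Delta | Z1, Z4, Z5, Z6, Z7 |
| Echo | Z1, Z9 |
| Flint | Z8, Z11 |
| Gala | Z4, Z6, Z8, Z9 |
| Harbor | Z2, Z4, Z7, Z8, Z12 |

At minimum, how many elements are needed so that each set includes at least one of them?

The 3 elements {Z5, Z8, Z9} hit every set.
The sets Comet, Echo, Flint are pairwise disjoint, so any hitting set needs a separate element for each — at least 3. Hence 3 is optimal.

3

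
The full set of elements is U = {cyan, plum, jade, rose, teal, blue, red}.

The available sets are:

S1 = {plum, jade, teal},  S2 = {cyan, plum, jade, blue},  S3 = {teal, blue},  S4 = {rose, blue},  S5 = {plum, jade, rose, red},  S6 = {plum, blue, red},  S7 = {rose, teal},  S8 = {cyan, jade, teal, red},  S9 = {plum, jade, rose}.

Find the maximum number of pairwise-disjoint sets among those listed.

S2, S7 are pairwise disjoint (S2={cyan,plum,jade,blue}; S7={rose,teal}).
Every remaining set overlaps one of these, and no 3 of the listed sets are pairwise disjoint, so 2 is the maximum.

2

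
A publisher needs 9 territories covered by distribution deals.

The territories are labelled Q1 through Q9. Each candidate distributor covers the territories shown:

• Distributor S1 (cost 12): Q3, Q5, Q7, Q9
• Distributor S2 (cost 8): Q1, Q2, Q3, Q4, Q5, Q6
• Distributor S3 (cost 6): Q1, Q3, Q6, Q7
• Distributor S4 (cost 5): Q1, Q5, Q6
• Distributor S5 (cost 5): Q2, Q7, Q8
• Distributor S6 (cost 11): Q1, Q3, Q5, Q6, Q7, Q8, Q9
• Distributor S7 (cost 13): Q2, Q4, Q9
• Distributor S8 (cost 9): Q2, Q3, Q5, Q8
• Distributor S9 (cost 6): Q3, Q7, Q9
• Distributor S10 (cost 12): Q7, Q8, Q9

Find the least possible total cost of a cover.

S2, S6 together cover every territory (S2 ∪ S6 = {Q1, Q2, Q3, Q4, Q5, Q6, Q7, Q8, Q9}); total cost 8 + 11 = 19.
No covering selection has total cost below 19.

19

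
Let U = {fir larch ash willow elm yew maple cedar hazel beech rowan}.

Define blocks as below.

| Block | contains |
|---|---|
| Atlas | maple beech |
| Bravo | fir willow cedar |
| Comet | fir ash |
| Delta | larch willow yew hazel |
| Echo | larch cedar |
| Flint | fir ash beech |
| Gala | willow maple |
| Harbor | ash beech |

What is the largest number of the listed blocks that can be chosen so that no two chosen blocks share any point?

3

Atlas, Comet, Echo are pairwise disjoint (Atlas={maple,beech}; Comet={fir,ash}; Echo={larch,cedar}).
Every remaining block overlaps one of these, and no 4 of the listed blocks are pairwise disjoint, so 3 is the maximum.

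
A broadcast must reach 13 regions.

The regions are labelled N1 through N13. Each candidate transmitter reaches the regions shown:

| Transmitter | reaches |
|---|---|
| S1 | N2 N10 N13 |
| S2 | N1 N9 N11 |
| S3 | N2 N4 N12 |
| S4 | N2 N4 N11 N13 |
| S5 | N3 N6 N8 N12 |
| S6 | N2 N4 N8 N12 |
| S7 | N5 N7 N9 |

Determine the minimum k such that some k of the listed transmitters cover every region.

Take {S1, S2, S3, S5, S7}. Their union is {N1, N2, N3, N4, N5, N6, N7, N8, N9, N10, N11, N12, N13}, which is all 13 regions.
No 4 of the 7 transmitters cover everything (all 35 combinations miss at least one region), so 5 is optimal.

5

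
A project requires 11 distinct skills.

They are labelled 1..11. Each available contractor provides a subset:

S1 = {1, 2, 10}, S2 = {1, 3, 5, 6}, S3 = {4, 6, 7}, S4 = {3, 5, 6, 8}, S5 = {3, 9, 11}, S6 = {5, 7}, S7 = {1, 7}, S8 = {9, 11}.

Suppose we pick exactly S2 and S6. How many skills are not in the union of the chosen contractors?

Union of S2, S6 = {1, 3, 5, 6, 7}.
Not covered: 2, 4, 8, 9, 10, 11 — 6 skills.

6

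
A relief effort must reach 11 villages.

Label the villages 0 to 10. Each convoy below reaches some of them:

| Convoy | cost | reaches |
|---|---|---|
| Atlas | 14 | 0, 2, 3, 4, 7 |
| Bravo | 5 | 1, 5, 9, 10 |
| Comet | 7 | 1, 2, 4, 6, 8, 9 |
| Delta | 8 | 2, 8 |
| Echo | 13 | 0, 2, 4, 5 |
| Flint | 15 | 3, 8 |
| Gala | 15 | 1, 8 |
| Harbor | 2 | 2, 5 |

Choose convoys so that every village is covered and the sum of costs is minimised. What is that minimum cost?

26

Atlas, Bravo, Comet together cover every village (Atlas ∪ Bravo ∪ Comet = {0, 1, 2, 3, 4, 5, 6, 7, 8, 9, 10}); total cost 14 + 5 + 7 = 26.
The greedy pick Harbor, Comet, Atlas, Bravo costs 28; no covering selection beats 26.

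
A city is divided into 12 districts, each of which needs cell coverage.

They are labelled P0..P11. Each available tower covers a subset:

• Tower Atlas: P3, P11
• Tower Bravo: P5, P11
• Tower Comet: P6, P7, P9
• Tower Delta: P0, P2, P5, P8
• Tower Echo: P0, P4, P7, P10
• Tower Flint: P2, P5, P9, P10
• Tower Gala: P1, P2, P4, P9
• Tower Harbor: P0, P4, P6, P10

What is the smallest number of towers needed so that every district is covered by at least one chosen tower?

Take {Atlas, Delta, Echo, Gala, Harbor}. Their union is {P0, P1, P2, P3, P4, P5, P6, P7, P8, P9, P10, P11}, which is all 12 districts.
No 4 of the 8 towers cover everything (all 70 combinations miss at least one district), so 5 is optimal.

5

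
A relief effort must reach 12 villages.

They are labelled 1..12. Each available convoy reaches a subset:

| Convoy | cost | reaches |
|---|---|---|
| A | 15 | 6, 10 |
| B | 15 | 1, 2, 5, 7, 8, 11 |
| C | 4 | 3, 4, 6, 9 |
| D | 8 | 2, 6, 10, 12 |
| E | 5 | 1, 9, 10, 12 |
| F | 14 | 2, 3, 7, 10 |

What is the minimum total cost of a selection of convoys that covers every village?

B, C, E together cover every village (B ∪ C ∪ E = {1, 2, 3, 4, 5, 6, 7, 8, 9, 10, 11, 12}); total cost 15 + 4 + 5 = 24.
No covering selection has total cost below 24.

24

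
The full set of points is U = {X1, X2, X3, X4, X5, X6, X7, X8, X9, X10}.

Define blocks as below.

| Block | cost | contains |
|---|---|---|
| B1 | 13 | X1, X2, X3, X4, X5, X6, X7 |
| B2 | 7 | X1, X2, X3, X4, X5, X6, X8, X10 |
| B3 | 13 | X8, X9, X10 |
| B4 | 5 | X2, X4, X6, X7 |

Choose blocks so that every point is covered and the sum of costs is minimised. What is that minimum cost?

25

B2, B3, B4 together cover every point (B2 ∪ B3 ∪ B4 = {X1, X2, X3, X4, X5, X6, X7, X8, X9, X10}); total cost 7 + 13 + 5 = 25.
No covering selection has total cost below 25.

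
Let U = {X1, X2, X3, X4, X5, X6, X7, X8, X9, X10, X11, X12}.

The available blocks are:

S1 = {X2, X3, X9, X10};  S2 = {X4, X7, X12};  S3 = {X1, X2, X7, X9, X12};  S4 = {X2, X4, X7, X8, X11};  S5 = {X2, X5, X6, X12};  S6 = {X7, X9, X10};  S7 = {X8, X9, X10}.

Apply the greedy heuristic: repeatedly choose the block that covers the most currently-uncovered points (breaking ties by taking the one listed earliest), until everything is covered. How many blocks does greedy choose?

Greedy: pick S3 (covers 5 new) → pick S4 (covers 3 new) → pick S1 (covers 2 new) → pick S5 (covers 2 new). Total picks: 4.

4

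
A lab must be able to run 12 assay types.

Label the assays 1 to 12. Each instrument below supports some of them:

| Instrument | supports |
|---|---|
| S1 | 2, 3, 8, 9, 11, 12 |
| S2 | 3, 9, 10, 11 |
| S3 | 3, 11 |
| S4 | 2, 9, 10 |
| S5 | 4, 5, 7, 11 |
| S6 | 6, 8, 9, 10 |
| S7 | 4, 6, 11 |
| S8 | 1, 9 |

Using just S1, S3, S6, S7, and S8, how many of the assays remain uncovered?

2

Union of S1, S3, S6, S7, S8 = {1, 2, 3, 4, 6, 8, 9, 10, 11, 12}.
Not covered: 5, 7 — 2 assays.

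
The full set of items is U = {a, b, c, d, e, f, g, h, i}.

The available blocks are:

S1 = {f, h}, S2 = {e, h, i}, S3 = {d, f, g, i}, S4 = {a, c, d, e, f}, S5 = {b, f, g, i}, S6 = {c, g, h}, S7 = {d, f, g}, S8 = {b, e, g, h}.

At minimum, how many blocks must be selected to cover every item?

3

S2, S4, and S5 cover everything between them: the union {a, b, c, d, e, f, g, h, i} is all of U.
Only S4 contains a, so S4 is forced; the remaining 4 items need at least 2 more blocks (each remaining block adds at most 3) — so at least 3 blocks are needed, and 3 is optimal.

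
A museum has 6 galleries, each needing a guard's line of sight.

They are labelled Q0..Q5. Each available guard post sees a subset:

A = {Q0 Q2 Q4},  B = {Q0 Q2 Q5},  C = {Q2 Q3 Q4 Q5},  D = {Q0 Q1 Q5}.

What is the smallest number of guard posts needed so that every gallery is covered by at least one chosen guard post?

2

Take {C, D}. Their union is {Q0, Q1, Q2, Q3, Q4, Q5}, which is all 6 galleries.
No single guard post has all 6 galleries (the largest, C, has 4), so 2 is optimal.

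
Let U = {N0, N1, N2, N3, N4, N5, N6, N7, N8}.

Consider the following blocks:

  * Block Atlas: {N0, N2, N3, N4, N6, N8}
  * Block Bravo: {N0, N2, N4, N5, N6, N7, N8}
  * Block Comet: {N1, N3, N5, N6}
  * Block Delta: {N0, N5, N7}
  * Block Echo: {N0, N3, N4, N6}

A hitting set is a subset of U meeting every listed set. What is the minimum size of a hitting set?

2

Take H = {N0, N6}. Each listed block contains at least one of these, so H is a hitting set of size 2.
No single point lies in every block, so at least 2 are needed and 2 is optimal.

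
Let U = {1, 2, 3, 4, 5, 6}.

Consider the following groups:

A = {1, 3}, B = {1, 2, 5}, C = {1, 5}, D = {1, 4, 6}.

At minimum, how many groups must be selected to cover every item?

A and B and D together: A ∪ B ∪ D = {1, 2, 3, 4, 5, 6} — every item is covered.
Only B contains 2, so B is forced; the remaining 3 items need at least 2 more groups (each remaining group adds at most 2) — so at least 3 groups are needed, and 3 is optimal.

3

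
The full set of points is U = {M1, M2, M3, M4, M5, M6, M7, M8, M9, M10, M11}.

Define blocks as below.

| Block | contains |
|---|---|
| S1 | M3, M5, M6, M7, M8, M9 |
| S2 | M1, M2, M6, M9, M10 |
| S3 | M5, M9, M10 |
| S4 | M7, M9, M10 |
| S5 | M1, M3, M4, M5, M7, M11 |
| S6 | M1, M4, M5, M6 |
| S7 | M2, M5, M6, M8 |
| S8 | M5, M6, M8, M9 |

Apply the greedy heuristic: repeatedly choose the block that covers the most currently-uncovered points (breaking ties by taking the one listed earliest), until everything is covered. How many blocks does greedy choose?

Greedy: pick S1 (covers 6 new) → pick S2 (covers 3 new) → pick S5 (covers 2 new). Total picks: 3.

3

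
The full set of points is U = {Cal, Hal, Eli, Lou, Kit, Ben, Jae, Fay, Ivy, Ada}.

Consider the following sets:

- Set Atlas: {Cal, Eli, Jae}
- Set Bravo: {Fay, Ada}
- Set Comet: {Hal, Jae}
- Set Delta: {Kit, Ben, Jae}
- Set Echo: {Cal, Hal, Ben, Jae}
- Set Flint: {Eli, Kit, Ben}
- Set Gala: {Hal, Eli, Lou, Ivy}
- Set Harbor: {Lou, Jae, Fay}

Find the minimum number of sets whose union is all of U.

Bravo and Delta and Echo and Gala together: Bravo ∪ Delta ∪ Echo ∪ Gala = {Cal, Hal, Eli, Lou, Kit, Ben, Jae, Fay, Ivy, Ada} — every point is covered.
No 3 of the 8 sets cover everything (all 56 combinations miss at least one point), so 4 is optimal.

4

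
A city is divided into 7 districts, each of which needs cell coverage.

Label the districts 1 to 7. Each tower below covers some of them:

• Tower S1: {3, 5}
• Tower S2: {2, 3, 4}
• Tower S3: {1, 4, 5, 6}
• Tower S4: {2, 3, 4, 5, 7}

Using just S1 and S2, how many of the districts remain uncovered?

Union of S1, S2 = {2, 3, 4, 5}.
Not covered: 1, 6, 7 — 3 districts.

3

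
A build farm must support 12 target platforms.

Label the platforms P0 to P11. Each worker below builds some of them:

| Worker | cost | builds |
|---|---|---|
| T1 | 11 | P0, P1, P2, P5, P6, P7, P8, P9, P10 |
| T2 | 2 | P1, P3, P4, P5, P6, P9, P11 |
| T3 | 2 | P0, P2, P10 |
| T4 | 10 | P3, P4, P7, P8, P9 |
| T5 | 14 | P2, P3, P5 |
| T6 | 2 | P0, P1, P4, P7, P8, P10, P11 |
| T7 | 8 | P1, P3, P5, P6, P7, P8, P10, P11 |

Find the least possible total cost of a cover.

6

T2, T3, T6 together cover every platform (T2 ∪ T3 ∪ T6 = {P0, P1, P2, P3, P4, P5, P6, P7, P8, P9, P10, P11}); total cost 2 + 2 + 2 = 6.
No covering selection has total cost below 6.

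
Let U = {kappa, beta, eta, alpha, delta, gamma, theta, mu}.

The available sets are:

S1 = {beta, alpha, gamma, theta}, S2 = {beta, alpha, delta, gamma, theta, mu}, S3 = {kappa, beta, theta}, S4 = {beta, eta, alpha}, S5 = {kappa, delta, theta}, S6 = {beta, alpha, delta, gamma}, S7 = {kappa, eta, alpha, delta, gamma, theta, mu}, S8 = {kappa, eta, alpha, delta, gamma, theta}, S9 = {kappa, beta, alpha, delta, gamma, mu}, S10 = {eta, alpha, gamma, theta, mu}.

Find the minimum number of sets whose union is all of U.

2

Take {S8, S9}. Their union is {kappa, beta, eta, alpha, delta, gamma, theta, mu}, which is all 8 points.
No single set has all 8 points (the largest, S7, has 7), so 2 is optimal.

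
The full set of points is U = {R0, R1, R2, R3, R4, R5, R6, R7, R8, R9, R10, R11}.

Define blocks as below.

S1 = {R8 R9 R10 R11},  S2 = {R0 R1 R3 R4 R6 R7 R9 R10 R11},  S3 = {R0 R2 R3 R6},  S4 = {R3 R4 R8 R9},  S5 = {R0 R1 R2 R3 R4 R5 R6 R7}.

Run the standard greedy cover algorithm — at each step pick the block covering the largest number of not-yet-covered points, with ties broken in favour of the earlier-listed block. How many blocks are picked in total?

Greedy: pick S2 (covers 9 new) → pick S5 (covers 2 new) → pick S1 (covers 1 new). Total picks: 3.
(The true minimum cover uses only 2 blocks, so greedy is not optimal here.)

3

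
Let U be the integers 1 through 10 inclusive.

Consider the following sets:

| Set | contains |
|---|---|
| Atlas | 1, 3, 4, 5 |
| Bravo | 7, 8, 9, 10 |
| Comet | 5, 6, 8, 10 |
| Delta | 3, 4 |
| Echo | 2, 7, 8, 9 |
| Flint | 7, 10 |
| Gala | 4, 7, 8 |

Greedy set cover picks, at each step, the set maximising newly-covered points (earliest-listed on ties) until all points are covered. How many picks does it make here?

Greedy: pick Atlas (covers 4 new) → pick Bravo (covers 4 new) → pick Comet (covers 1 new) → pick Echo (covers 1 new). Total picks: 4.
(The true minimum cover uses only 3 sets, so greedy is not optimal here.)

4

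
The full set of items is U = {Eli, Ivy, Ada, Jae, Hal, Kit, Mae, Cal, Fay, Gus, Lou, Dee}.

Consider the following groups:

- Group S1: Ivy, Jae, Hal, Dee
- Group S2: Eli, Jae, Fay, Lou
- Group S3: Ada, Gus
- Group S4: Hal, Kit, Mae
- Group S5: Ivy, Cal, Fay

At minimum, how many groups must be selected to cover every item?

5

S1, S2, S3, S4, and S5 cover everything between them: the union {Eli, Ivy, Ada, Jae, Hal, Kit, Mae, Cal, Fay, Gus, Lou, Dee} is all of U.
No 4 of the 5 groups cover everything (all 5 combinations miss at least one item), so 5 is optimal.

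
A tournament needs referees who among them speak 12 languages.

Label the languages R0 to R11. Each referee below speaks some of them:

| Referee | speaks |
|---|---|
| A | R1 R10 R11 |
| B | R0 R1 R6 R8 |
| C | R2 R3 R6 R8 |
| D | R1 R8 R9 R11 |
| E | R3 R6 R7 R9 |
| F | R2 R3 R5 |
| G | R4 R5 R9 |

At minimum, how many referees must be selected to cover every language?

Take {A, B, E, F, G}. Their union is {R0, R1, R2, R3, R4, R5, R6, R7, R8, R9, R10, R11}, which is all 12 languages.
No 4 of the 7 referees cover everything (all 35 combinations miss at least one language), so 5 is optimal.

5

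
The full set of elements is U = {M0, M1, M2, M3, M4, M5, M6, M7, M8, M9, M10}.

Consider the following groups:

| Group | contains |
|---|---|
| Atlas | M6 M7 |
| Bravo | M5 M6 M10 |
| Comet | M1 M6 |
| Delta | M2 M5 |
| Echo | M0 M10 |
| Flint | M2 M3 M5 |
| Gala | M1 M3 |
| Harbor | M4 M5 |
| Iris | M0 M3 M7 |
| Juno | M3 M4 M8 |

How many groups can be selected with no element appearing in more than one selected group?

4

Comet, Delta, Echo, Juno are pairwise disjoint (Comet={M1,M6}; Delta={M2,M5}; Echo={M0,M10}; Juno={M3,M4,M8}).
Every remaining group overlaps one of these, and no 5 of the listed groups are pairwise disjoint, so 4 is the maximum.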